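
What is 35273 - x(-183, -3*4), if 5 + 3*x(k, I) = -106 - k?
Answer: 35249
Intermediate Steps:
x(k, I) = -37 - k/3 (x(k, I) = -5/3 + (-106 - k)/3 = -5/3 + (-106/3 - k/3) = -37 - k/3)
35273 - x(-183, -3*4) = 35273 - (-37 - 1/3*(-183)) = 35273 - (-37 + 61) = 35273 - 1*24 = 35273 - 24 = 35249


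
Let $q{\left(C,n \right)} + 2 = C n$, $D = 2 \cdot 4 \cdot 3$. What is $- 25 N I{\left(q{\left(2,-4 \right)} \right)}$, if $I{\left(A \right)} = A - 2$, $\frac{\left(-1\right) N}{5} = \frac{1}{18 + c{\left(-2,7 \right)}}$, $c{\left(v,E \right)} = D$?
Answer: $- \frac{250}{7} \approx -35.714$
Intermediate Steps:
$D = 24$ ($D = 8 \cdot 3 = 24$)
$c{\left(v,E \right)} = 24$
$q{\left(C,n \right)} = -2 + C n$
$N = - \frac{5}{42}$ ($N = - \frac{5}{18 + 24} = - \frac{5}{42} \approx -0.11905$)
$I{\left(A \right)} = -2 + A$ ($I{\left(A \right)} = A - 2 = -2 + A$)
$- 25 N I{\left(q{\left(2,-4 \right)} \right)} = \left(-25\right) \left(- \frac{5}{42}\right) \left(-2 + \left(-2 + 2 \left(-4\right)\right)\right) = \frac{125 \left(-2 - 10\right)}{42} = \frac{125}{42} \left(-12\right) = - \frac{250}{7}$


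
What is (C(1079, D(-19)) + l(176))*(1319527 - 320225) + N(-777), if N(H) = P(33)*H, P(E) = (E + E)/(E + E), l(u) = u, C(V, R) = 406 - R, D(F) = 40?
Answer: 541620907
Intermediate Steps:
P(E) = 1 (P(E) = (2*E)/((2*E)) = (2*E)*(1/(2*E)) = 1)
N(H) = H (N(H) = 1*H = H)
(C(1079, D(-19)) + l(176))*(1319527 - 320225) + N(-777) = ((406 - 1*40) + 176)*(1319527 - 320225) - 777 = ((406 - 40) + 176)*999302 - 777 = (366 + 176)*999302 - 777 = 542*999302 - 777 = 541621684 - 777 = 541620907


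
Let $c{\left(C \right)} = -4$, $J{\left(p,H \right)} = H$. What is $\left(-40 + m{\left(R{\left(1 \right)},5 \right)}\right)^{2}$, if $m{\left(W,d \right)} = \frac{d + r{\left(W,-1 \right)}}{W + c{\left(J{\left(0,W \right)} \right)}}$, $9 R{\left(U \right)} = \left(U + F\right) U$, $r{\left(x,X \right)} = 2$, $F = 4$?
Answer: $\frac{1697809}{961} \approx 1766.7$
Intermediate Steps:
$R{\left(U \right)} = \frac{U \left(4 + U\right)}{9}$ ($R{\left(U \right)} = \frac{\left(U + 4\right) U}{9} = \frac{\left(4 + U\right) U}{9} = \frac{U \left(4 + U\right)}{9}$)
$m{\left(W,d \right)} = \frac{2 + d}{-4 + W}$ ($m{\left(W,d \right)} = \frac{d + 2}{W - 4} = \frac{2 + d}{-4 + W}$)
$\left(-40 + m{\left(R{\left(1 \right)},5 \right)}\right)^{2} = \left(-40 + \frac{2 + 5}{-4 + \frac{1}{9} \cdot 1 \left(4 + 1\right)}\right)^{2} = \left(-40 + \frac{1}{-4 + \frac{1}{9} \cdot 1 \cdot 5} \cdot 7\right)^{2} = \left(-40 + \frac{1}{-4 + \frac{5}{9}} \cdot 7\right)^{2} = \left(-40 + \frac{1}{- \frac{31}{9}} \cdot 7\right)^{2} = \left(-40 - \frac{63}{31}\right)^{2} = \left(- \frac{1303}{31}\right)^{2} = \frac{1697809}{961}$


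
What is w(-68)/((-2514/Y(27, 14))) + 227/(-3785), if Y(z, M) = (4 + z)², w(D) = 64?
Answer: -116681659/4757745 ≈ -24.525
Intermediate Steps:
w(-68)/((-2514/Y(27, 14))) + 227/(-3785) = 64/((-2514/(4 + 27)²)) + 227/(-3785) = 64/((-2514/(31²))) + 227*(-1/3785) = 64/((-2514/961)) - 227/3785 = 64/((-2514*1/961)) - 227/3785 = 64/(-2514/961) - 227/3785 = 64*(-961/2514) - 227/3785 = -30752/1257 - 227/3785 = -116681659/4757745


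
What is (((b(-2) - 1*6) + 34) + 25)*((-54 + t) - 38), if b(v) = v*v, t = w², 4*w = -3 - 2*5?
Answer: -74271/16 ≈ -4641.9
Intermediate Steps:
w = -13/4 (w = (-3 - 2*5)/4 = (-3 - 10)/4 = (¼)*(-13) = -13/4 ≈ -3.2500)
t = 169/16 (t = (-13/4)² = 169/16 ≈ 10.563)
b(v) = v²
(((b(-2) - 1*6) + 34) + 25)*((-54 + t) - 38) = ((((-2)² - 1*6) + 34) + 25)*((-54 + 169/16) - 38) = (((4 - 6) + 34) + 25)*(-695/16 - 38) = ((-2 + 34) + 25)*(-1303/16) = (32 + 25)*(-1303/16) = 57*(-1303/16) = -74271/16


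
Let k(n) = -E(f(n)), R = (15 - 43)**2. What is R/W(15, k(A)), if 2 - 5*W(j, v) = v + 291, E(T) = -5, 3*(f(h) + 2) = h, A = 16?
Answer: -40/3 ≈ -13.333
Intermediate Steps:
f(h) = -2 + h/3
R = 784 (R = (-28)**2 = 784)
k(n) = 5 (k(n) = -1*(-5) = 5)
W(j, v) = -289/5 - v/5 (W(j, v) = 2/5 - (v + 291)/5 = 2/5 - (291 + v)/5 = 2/5 + (-291/5 - v/5) = -289/5 - v/5)
R/W(15, k(A)) = 784/(-289/5 - 1/5*5) = 784/(-289/5 - 1) = 784/(-294/5) = 784*(-5/294) = -40/3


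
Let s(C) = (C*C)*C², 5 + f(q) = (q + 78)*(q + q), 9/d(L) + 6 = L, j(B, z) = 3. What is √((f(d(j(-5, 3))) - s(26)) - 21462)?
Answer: I*√478893 ≈ 692.02*I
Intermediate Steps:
d(L) = 9/(-6 + L)
f(q) = -5 + 2*q*(78 + q) (f(q) = -5 + (q + 78)*(q + q) = -5 + (78 + q)*(2*q) = -5 + 2*q*(78 + q))
s(C) = C⁴ (s(C) = C²*C² = C⁴)
√((f(d(j(-5, 3))) - s(26)) - 21462) = √(((-5 + 2*(9/(-6 + 3))² + 156*(9/(-6 + 3))) - 1*26⁴) - 21462) = √(((-5 + 2*(9/(-3))² + 156*(9/(-3))) - 1*456976) - 21462) = √(((-5 + 2*(9*(-⅓))² + 156*(9*(-⅓))) - 456976) - 21462) = √(((-5 + 2*(-3)² + 156*(-3)) - 456976) - 21462) = √(((-5 + 2*9 - 468) - 456976) - 21462) = √(((-5 + 18 - 468) - 456976) - 21462) = √((-455 - 456976) - 21462) = √(-457431 - 21462) = √(-478893) = I*√478893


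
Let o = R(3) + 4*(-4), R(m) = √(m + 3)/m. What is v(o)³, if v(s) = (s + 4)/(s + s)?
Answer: 23660567/449455096 - 247131*√6/224727548 ≈ 0.049949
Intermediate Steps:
R(m) = √(3 + m)/m
o = -16 + √6/3 (o = √(3 + 3)/3 + 4*(-4) = √6/3 - 16 = -16 + √6/3 ≈ -15.184)
v(s) = (4 + s)/(2*s) (v(s) = (4 + s)/((2*s)) = (4 + s)*(1/(2*s)) = (4 + s)/(2*s))
v(o)³ = ((4 + (-16 + √6/3))/(2*(-16 + √6/3)))³ = ((-12 + √6/3)/(2*(-16 + √6/3)))³ = (-12 + √6/3)³/(8*(-16 + √6/3)³)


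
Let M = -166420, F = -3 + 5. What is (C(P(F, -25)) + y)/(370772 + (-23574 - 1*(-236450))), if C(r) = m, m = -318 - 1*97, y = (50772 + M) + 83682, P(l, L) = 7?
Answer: -32381/583648 ≈ -0.055480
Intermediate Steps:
F = 2
y = -31966 (y = (50772 - 166420) + 83682 = -115648 + 83682 = -31966)
m = -415 (m = -318 - 97 = -415)
C(r) = -415
(C(P(F, -25)) + y)/(370772 + (-23574 - 1*(-236450))) = (-415 - 31966)/(370772 + (-23574 - 1*(-236450))) = -32381/(370772 + (-23574 + 236450)) = -32381/(370772 + 212876) = -32381/583648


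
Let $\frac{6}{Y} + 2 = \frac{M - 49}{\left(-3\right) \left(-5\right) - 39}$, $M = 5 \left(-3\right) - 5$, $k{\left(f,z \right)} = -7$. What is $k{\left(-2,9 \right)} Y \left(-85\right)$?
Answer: $4080$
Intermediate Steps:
$M = -20$ ($M = -15 - 5 = -20$)
$Y = \frac{48}{7}$ ($Y = \frac{6}{-2 + \frac{-20 - 49}{\left(-3\right) \left(-5\right) - 39}} = \frac{6}{-2 - \frac{69}{15 - 39}} = \frac{6}{-2 - \frac{69}{-24}} = \frac{6}{-2 - - \frac{23}{8}} = \frac{6}{-2 + \frac{23}{8}} = \frac{6}{\frac{7}{8}} = 6 \cdot \frac{8}{7} = \frac{48}{7} \approx 6.8571$)
$k{\left(-2,9 \right)} Y \left(-85\right) = \left(-7\right) \frac{48}{7} \left(-85\right) = \left(-48\right) \left(-85\right) = 4080$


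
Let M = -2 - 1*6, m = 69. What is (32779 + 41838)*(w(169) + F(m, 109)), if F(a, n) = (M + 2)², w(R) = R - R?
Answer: 2686212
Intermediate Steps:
w(R) = 0
M = -8 (M = -2 - 6 = -8)
F(a, n) = 36 (F(a, n) = (-8 + 2)² = (-6)² = 36)
(32779 + 41838)*(w(169) + F(m, 109)) = (32779 + 41838)*(0 + 36) = 74617*36 = 2686212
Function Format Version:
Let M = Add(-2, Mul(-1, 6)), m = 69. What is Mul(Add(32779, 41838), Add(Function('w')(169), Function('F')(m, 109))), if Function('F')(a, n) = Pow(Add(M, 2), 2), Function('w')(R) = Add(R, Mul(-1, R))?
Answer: 2686212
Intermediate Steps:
Function('w')(R) = 0
M = -8 (M = Add(-2, -6) = -8)
Function('F')(a, n) = 36 (Function('F')(a, n) = Pow(Add(-8, 2), 2) = Pow(-6, 2) = 36)
Mul(Add(32779, 41838), Add(Function('w')(169), Function('F')(m, 109))) = Mul(Add(32779, 41838), Add(0, 36)) = Mul(74617, 36) = 2686212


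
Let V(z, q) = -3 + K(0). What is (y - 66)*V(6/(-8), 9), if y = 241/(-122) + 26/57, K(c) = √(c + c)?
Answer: 469529/2318 ≈ 202.56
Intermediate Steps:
K(c) = √2*√c (K(c) = √(2*c) = √2*√c)
V(z, q) = -3 (V(z, q) = -3 + √2*√0 = -3 + √2*0 = -3 + 0 = -3)
y = -10565/6954 (y = 241*(-1/122) + 26*(1/57) = -241/122 + 26/57 = -10565/6954 ≈ -1.5193)
(y - 66)*V(6/(-8), 9) = (-10565/6954 - 66)*(-3) = -469529/6954*(-3) = 469529/2318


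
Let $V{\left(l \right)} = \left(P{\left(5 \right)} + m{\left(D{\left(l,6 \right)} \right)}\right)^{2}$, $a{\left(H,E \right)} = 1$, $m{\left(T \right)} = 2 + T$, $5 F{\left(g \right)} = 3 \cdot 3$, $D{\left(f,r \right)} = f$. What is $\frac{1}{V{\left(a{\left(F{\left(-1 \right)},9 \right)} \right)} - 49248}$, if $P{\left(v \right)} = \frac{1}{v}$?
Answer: $- \frac{25}{1230944} \approx -2.031 \cdot 10^{-5}$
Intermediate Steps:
$F{\left(g \right)} = \frac{9}{5}$ ($F{\left(g \right)} = \frac{3 \cdot 3}{5} = \frac{1}{5} \cdot 9 = \frac{9}{5}$)
$V{\left(l \right)} = \left(\frac{11}{5} + l\right)^{2}$ ($V{\left(l \right)} = \left(\frac{1}{5} + \left(2 + l\right)\right)^{2} = \left(\frac{11}{5} + l\right)^{2}$)
$\frac{1}{V{\left(a{\left(F{\left(-1 \right)},9 \right)} \right)} - 49248} = \frac{1}{\frac{\left(11 + 5 \cdot 1\right)^{2}}{25} - 49248} = \frac{1}{\frac{\left(11 + 5\right)^{2}}{25} - 49248} = \frac{1}{\frac{16^{2}}{25} - 49248} = \frac{1}{\frac{1}{25} \cdot 256 - 49248} = \frac{1}{\frac{256}{25} - 49248} = \frac{1}{- \frac{1230944}{25}} = - \frac{25}{1230944}$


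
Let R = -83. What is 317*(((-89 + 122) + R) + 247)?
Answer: 62449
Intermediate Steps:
317*(((-89 + 122) + R) + 247) = 317*(((-89 + 122) - 83) + 247) = 317*((33 - 83) + 247) = 317*(-50 + 247) = 317*197 = 62449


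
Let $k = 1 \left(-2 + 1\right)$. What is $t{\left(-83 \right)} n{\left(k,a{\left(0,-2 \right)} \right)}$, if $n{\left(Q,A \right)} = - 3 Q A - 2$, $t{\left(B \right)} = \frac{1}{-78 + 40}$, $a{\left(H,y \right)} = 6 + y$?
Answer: $- \frac{5}{19} \approx -0.26316$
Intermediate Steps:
$k = -1$ ($k = 1 \left(-1\right) = -1$)
$t{\left(B \right)} = - \frac{1}{38}$ ($t{\left(B \right)} = \frac{1}{-38} = - \frac{1}{38}$)
$n{\left(Q,A \right)} = -2 - 3 A Q$ ($n{\left(Q,A \right)} = - 3 A Q - 2 = -2 - 3 A Q$)
$t{\left(-83 \right)} n{\left(k,a{\left(0,-2 \right)} \right)} = - \frac{-2 - 3 \left(6 - 2\right) \left(-1\right)}{38} = - \frac{-2 - 12 \left(-1\right)}{38} = - \frac{-2 + 12}{38} = \left(- \frac{1}{38}\right) 10 = - \frac{5}{19}$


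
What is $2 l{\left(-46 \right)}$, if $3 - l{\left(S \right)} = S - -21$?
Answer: $56$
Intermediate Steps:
$l{\left(S \right)} = -18 - S$ ($l{\left(S \right)} = 3 - \left(S - -21\right) = 3 - \left(S + 21\right) = 3 - \left(21 + S\right) = -18 - S$)
$2 l{\left(-46 \right)} = 2 \left(-18 - -46\right) = 2 \left(-18 + 46\right) = 2 \cdot 28 = 56$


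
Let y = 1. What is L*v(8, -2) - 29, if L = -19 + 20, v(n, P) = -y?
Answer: -30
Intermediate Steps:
v(n, P) = -1 (v(n, P) = -1*1 = -1)
L = 1
L*v(8, -2) - 29 = 1*(-1) - 29 = -1 - 29 = -30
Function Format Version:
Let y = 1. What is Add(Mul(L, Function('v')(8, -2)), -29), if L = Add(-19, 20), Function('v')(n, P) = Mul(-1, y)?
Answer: -30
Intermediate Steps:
Function('v')(n, P) = -1 (Function('v')(n, P) = Mul(-1, 1) = -1)
L = 1
Add(Mul(L, Function('v')(8, -2)), -29) = Add(Mul(1, -1), -29) = Add(-1, -29) = -30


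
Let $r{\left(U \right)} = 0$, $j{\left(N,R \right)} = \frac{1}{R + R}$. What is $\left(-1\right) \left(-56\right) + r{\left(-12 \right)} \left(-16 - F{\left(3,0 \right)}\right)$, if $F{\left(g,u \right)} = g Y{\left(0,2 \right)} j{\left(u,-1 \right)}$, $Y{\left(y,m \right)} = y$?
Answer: $56$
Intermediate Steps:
$j{\left(N,R \right)} = \frac{1}{2 R}$
$F{\left(g,u \right)} = 0$ ($F{\left(g,u \right)} = g 0 \frac{1}{2 \left(-1\right)} = 0 \cdot \frac{1}{2} \left(-1\right) = 0 \left(- \frac{1}{2}\right) = 0$)
$\left(-1\right) \left(-56\right) + r{\left(-12 \right)} \left(-16 - F{\left(3,0 \right)}\right) = \left(-1\right) \left(-56\right) + 0 \left(-16 - 0\right) = 56 + 0 \left(-16 + 0\right) = 56 + 0 \left(-16\right) = 56 + 0 = 56$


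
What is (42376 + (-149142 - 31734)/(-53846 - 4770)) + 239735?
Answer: 4134099813/14654 ≈ 2.8211e+5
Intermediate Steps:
(42376 + (-149142 - 31734)/(-53846 - 4770)) + 239735 = (42376 - 180876/(-58616)) + 239735 = (42376 - 180876*(-1/58616)) + 239735 = (42376 + 45219/14654) + 239735 = 621023123/14654 + 239735 = 4134099813/14654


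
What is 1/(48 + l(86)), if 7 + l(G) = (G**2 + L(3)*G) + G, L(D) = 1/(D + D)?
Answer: 3/22612 ≈ 0.00013267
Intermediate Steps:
L(D) = 1/(2*D)
l(G) = -7 + G**2 + 7*G/6 (l(G) = -7 + ((G**2 + ((1/2)/3)*G) + G) = -7 + ((G**2 + ((1/2)*(1/3))*G) + G) = -7 + ((G**2 + G/6) + G) = -7 + (G**2 + 7*G/6) = -7 + G**2 + 7*G/6)
1/(48 + l(86)) = 1/(48 + (-7 + 86**2 + (7/6)*86)) = 1/(48 + (-7 + 7396 + 301/3)) = 1/(48 + 22468/3) = 1/(22612/3) = 3/22612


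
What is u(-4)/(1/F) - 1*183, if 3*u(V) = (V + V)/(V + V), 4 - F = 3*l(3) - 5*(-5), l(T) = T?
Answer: -193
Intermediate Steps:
F = -30 (F = 4 - (3*3 - 5*(-5)) = 4 - (9 + 25) = 4 - 1*34 = 4 - 34 = -30)
u(V) = ⅓ (u(V) = ((V + V)/(V + V))/3 = ((2*V)/((2*V)))/3 = ((2*V)*(1/(2*V)))/3 = (⅓)*1 = ⅓)
u(-4)/(1/F) - 1*183 = 1/(3*(1/(-30))) - 1*183 = 1/(3*(-1/30)) - 183 = (⅓)*(-30) - 183 = -10 - 183 = -193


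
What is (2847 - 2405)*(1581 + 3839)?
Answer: 2395640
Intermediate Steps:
(2847 - 2405)*(1581 + 3839) = 442*5420 = 2395640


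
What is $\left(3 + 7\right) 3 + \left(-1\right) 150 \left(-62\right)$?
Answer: $9330$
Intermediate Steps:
$\left(3 + 7\right) 3 + \left(-1\right) 150 \left(-62\right) = 10 \cdot 3 - -9300 = 30 + 9300 = 9330$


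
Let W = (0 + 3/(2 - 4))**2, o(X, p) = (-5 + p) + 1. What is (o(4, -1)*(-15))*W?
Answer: 675/4 ≈ 168.75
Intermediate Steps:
o(X, p) = -4 + p
W = 9/4 (W = (0 + 3/(-2))**2 = (0 + 3*(-1/2))**2 = (0 - 3/2)**2 = (-3/2)**2 = 9/4 ≈ 2.2500)
(o(4, -1)*(-15))*W = ((-4 - 1)*(-15))*(9/4) = -5*(-15)*(9/4) = 75*(9/4) = 675/4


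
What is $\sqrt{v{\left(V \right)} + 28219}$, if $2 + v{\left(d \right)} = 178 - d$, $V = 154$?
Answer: $\sqrt{28241} \approx 168.05$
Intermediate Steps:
$v{\left(d \right)} = 176 - d$ ($v{\left(d \right)} = -2 - \left(-178 + d\right) = 176 - d$)
$\sqrt{v{\left(V \right)} + 28219} = \sqrt{\left(176 - 154\right) + 28219} = \sqrt{22 + 28219} = \sqrt{28241}$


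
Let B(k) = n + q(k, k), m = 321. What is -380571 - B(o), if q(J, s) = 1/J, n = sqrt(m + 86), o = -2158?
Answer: -821272217/2158 - sqrt(407) ≈ -3.8059e+5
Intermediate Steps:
n = sqrt(407) (n = sqrt(321 + 86) = sqrt(407) ≈ 20.174)
B(k) = sqrt(407) + 1/k
-380571 - B(o) = -380571 - (sqrt(407) + 1/(-2158)) = -380571 - (sqrt(407) - 1/2158) = -380571 - (-1/2158 + sqrt(407)) = -380571 + (1/2158 - sqrt(407)) = -821272217/2158 - sqrt(407)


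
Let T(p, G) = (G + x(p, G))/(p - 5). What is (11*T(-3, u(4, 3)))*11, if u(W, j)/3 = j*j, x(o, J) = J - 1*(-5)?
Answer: -7139/8 ≈ -892.38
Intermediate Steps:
x(o, J) = 5 + J (x(o, J) = J + 5 = 5 + J)
u(W, j) = 3*j² (u(W, j) = 3*(j*j) = 3*j²)
T(p, G) = (5 + 2*G)/(-5 + p) (T(p, G) = (G + (5 + G))/(p - 5) = (5 + 2*G)/(-5 + p))
(11*T(-3, u(4, 3)))*11 = (11*((5 + 2*(3*3²))/(-5 - 3)))*11 = (11*((5 + 2*(3*9))/(-8)))*11 = (11*(-(5 + 2*27)/8))*11 = (11*(-(5 + 54)/8))*11 = (11*(-⅛*59))*11 = (11*(-59/8))*11 = -649/8*11 = -7139/8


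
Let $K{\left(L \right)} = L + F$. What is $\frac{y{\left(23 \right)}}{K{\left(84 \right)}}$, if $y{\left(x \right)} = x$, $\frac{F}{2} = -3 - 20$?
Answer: $\frac{23}{38} \approx 0.60526$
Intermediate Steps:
$F = -46$ ($F = 2 \left(-3 - 20\right) = 2 \left(-23\right) = -46$)
$K{\left(L \right)} = -46 + L$ ($K{\left(L \right)} = L - 46 = -46 + L$)
$\frac{y{\left(23 \right)}}{K{\left(84 \right)}} = \frac{23}{-46 + 84} = \frac{23}{38}$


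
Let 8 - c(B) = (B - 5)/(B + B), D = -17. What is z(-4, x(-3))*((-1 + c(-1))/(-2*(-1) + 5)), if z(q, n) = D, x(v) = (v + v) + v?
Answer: -68/7 ≈ -9.7143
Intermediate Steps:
x(v) = 3*v (x(v) = 2*v + v = 3*v)
c(B) = 8 - (-5 + B)/(2*B) (c(B) = 8 - (B - 5)/(B + B) = 8 - (-5 + B)/(2*B))
z(q, n) = -17
z(-4, x(-3))*((-1 + c(-1))/(-2*(-1) + 5)) = -17*(-1 + (5/2)*(1 + 3*(-1))/(-1))/(-2*(-1) + 5) = -17*(-1 + (5/2)*(-1)*(1 - 3))/(2 + 5) = -17*(-1 + (5/2)*(-1)*(-2))/7 = -17*(-1 + 5)/7 = -68/7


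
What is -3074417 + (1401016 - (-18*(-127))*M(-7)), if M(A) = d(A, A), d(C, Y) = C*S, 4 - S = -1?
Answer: -1593391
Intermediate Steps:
S = 5 (S = 4 - 1*(-1) = 4 + 1 = 5)
d(C, Y) = 5*C (d(C, Y) = C*5 = 5*C)
M(A) = 5*A
-3074417 + (1401016 - (-18*(-127))*M(-7)) = -3074417 + (1401016 - (-18*(-127))*5*(-7)) = -3074417 + (1401016 - 2286*(-35)) = -3074417 + (1401016 - 1*(-80010)) = -3074417 + (1401016 + 80010) = -3074417 + 1481026 = -1593391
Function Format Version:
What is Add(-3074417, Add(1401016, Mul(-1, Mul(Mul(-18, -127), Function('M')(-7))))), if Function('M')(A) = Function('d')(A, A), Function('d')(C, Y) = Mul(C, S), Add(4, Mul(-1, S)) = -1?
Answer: -1593391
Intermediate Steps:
S = 5 (S = Add(4, Mul(-1, -1)) = Add(4, 1) = 5)
Function('d')(C, Y) = Mul(5, C) (Function('d')(C, Y) = Mul(C, 5) = Mul(5, C))
Function('M')(A) = Mul(5, A)
Add(-3074417, Add(1401016, Mul(-1, Mul(Mul(-18, -127), Function('M')(-7))))) = Add(-3074417, Add(1401016, Mul(-1, Mul(Mul(-18, -127), Mul(5, -7))))) = Add(-3074417, Add(1401016, Mul(-1, Mul(2286, -35)))) = Add(-3074417, Add(1401016, Mul(-1, -80010))) = Add(-3074417, Add(1401016, 80010)) = Add(-3074417, 1481026) = -1593391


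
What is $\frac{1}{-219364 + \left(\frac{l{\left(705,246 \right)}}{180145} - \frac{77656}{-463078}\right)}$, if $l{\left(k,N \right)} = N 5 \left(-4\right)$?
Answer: $- \frac{1191731233}{261422762895864} \approx -4.5586 \cdot 10^{-6}$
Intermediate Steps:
$l{\left(k,N \right)} = - 20 N$ ($l{\left(k,N \right)} = 5 N \left(-4\right) = - 20 N$)
$\frac{1}{-219364 + \left(\frac{l{\left(705,246 \right)}}{180145} - \frac{77656}{-463078}\right)} = \frac{1}{-219364 + \left(\frac{\left(-20\right) 246}{180145} - \frac{77656}{-463078}\right)} = \frac{1}{-219364 - - \frac{167299948}{1191731233}} = \frac{1}{-219364 + \left(- \frac{984}{36029} + \frac{38828}{231539}\right)} = \frac{1}{-219364 + \frac{167299948}{1191731233}} = \frac{1}{- \frac{261422762895864}{1191731233}} = - \frac{1191731233}{261422762895864}$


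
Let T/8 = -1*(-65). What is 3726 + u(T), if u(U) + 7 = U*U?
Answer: 274119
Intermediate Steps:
T = 520 (T = 8*(-1*(-65)) = 8*65 = 520)
u(U) = -7 + U² (u(U) = -7 + U*U = -7 + U²)
3726 + u(T) = 3726 + (-7 + 520²) = 3726 + (-7 + 270400) = 3726 + 270393 = 274119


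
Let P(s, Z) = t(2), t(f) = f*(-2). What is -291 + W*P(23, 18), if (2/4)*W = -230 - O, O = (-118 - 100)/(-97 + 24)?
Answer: 114821/73 ≈ 1572.9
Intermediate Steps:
t(f) = -2*f
P(s, Z) = -4 (P(s, Z) = -2*2 = -4)
O = 218/73 (O = -218/(-73) = -218*(-1/73) = 218/73 ≈ 2.9863)
W = -34016/73 (W = 2*(-230 - 1*218/73) = 2*(-230 - 218/73) = 2*(-17008/73) = -34016/73 ≈ -465.97)
-291 + W*P(23, 18) = -291 - 34016/73*(-4) = -291 + 136064/73 = 114821/73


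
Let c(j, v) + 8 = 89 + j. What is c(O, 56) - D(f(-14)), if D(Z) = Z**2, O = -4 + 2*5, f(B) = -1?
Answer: 86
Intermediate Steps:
O = 6 (O = -4 + 10 = 6)
c(j, v) = 81 + j (c(j, v) = -8 + (89 + j) = 81 + j)
c(O, 56) - D(f(-14)) = (81 + 6) - 1*(-1)**2 = 87 - 1*1 = 87 - 1 = 86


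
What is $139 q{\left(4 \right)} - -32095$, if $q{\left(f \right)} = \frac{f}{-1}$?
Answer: $31539$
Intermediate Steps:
$q{\left(f \right)} = - f$ ($q{\left(f \right)} = f \left(-1\right) = - f$)
$139 q{\left(4 \right)} - -32095 = 139 \left(\left(-1\right) 4\right) - -32095 = 139 \left(-4\right) + 32095 = -556 + 32095 = 31539$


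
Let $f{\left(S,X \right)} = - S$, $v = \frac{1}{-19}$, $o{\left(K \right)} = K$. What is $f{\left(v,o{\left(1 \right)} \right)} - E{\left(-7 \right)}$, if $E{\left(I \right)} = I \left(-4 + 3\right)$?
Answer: $- \frac{132}{19} \approx -6.9474$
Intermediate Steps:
$E{\left(I \right)} = - I$ ($E{\left(I \right)} = I \left(-1\right) = - I$)
$v = - \frac{1}{19} \approx -0.052632$
$f{\left(v,o{\left(1 \right)} \right)} - E{\left(-7 \right)} = \left(-1\right) \left(- \frac{1}{19}\right) - \left(-1\right) \left(-7\right) = \frac{1}{19} - 7 = - \frac{132}{19}$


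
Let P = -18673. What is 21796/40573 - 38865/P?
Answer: 1983866353/757619629 ≈ 2.6186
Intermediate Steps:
21796/40573 - 38865/P = 21796/40573 - 38865/(-18673) = 21796*(1/40573) - 38865*(-1/18673) = 21796/40573 + 38865/18673 = 1983866353/757619629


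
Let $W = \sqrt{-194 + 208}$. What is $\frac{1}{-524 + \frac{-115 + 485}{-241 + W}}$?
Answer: $- \frac{15258139}{8018695826} + \frac{185 \sqrt{14}}{8018695826} \approx -0.0019027$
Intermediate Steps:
$W = \sqrt{14} \approx 3.7417$
$\frac{1}{-524 + \frac{-115 + 485}{-241 + W}} = \frac{1}{-524 + \frac{-115 + 485}{-241 + \sqrt{14}}} = \frac{1}{-524 + \frac{370}{-241 + \sqrt{14}}}$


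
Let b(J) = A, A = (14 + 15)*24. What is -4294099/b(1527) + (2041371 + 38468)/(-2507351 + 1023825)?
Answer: -3185927540509/516267048 ≈ -6171.1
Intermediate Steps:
A = 696 (A = 29*24 = 696)
b(J) = 696
-4294099/b(1527) + (2041371 + 38468)/(-2507351 + 1023825) = -4294099/696 + (2041371 + 38468)/(-2507351 + 1023825) = -4294099*1/696 + 2079839/(-1483526) = -4294099/696 + 2079839*(-1/1483526) = -4294099/696 - 2079839/1483526 = -3185927540509/516267048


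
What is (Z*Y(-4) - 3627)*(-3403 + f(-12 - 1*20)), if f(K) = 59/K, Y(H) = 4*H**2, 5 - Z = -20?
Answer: 220851785/32 ≈ 6.9016e+6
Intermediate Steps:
Z = 25 (Z = 5 - 1*(-20) = 5 + 20 = 25)
(Z*Y(-4) - 3627)*(-3403 + f(-12 - 1*20)) = (25*(4*(-4)**2) - 3627)*(-3403 + 59/(-12 - 1*20)) = (25*(4*16) - 3627)*(-3403 + 59/(-12 - 20)) = (25*64 - 3627)*(-3403 + 59/(-32)) = (1600 - 3627)*(-3403 + 59*(-1/32)) = -2027*(-3403 - 59/32) = -2027*(-108955/32) = 220851785/32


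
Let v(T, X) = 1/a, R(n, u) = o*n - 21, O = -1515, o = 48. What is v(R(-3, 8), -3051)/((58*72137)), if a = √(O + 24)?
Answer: -I*√1491/6238263486 ≈ -6.1898e-9*I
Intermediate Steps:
a = I*√1491 (a = √(-1515 + 24) = √(-1491) = I*√1491 ≈ 38.613*I)
R(n, u) = -21 + 48*n (R(n, u) = 48*n - 21 = -21 + 48*n)
v(T, X) = -I*√1491/1491 (v(T, X) = 1/(I*√1491) = -I*√1491/1491)
v(R(-3, 8), -3051)/((58*72137)) = (-I*√1491/1491)/((58*72137)) = -I*√1491/1491/4183946 = -I*√1491/1491*(1/4183946) = -I*√1491/6238263486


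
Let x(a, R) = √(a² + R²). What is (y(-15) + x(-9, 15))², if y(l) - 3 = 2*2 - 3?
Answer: 322 + 24*√34 ≈ 461.94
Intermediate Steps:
y(l) = 4 (y(l) = 3 + (2*2 - 3) = 3 + (4 - 3) = 3 + 1 = 4)
x(a, R) = √(R² + a²)
(y(-15) + x(-9, 15))² = (4 + √(15² + (-9)²))² = (4 + √(225 + 81))² = (4 + √306)² = (4 + 3*√34)²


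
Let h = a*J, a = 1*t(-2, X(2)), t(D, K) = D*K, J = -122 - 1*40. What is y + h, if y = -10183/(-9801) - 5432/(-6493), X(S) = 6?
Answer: 123831421243/63637893 ≈ 1945.9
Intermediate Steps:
J = -162 (J = -122 - 40 = -162)
y = 119357251/63637893 (y = -10183*(-1/9801) - 5432*(-1/6493) = 10183/9801 + 5432/6493 = 119357251/63637893 ≈ 1.8756)
a = -12 (a = 1*(-2*6) = 1*(-12) = -12)
h = 1944 (h = -12*(-162) = 1944)
y + h = 119357251/63637893 + 1944 = 123831421243/63637893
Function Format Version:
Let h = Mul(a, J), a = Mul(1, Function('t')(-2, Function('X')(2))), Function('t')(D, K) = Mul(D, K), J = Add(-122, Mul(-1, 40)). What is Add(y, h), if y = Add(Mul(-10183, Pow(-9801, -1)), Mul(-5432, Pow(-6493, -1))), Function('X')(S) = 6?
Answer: Rational(123831421243, 63637893) ≈ 1945.9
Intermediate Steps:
J = -162 (J = Add(-122, -40) = -162)
y = Rational(119357251, 63637893) (y = Add(Mul(-10183, Rational(-1, 9801)), Mul(-5432, Rational(-1, 6493))) = Add(Rational(10183, 9801), Rational(5432, 6493)) = Rational(119357251, 63637893) ≈ 1.8756)
a = -12 (a = Mul(1, Mul(-2, 6)) = Mul(1, -12) = -12)
h = 1944 (h = Mul(-12, -162) = 1944)
Add(y, h) = Add(Rational(119357251, 63637893), 1944) = Rational(123831421243, 63637893)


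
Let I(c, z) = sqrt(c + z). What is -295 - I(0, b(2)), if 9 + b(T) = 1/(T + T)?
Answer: -295 - I*sqrt(35)/2 ≈ -295.0 - 2.958*I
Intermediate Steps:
b(T) = -9 + 1/(2*T) (b(T) = -9 + 1/(T + T) = -9 + 1/(2*T))
-295 - I(0, b(2)) = -295 - sqrt(0 + (-9 + (1/2)/2)) = -295 - sqrt(0 + (-9 + (1/2)*(1/2))) = -295 - sqrt(0 + (-9 + 1/4)) = -295 - sqrt(0 - 35/4) = -295 - sqrt(-35/4) = -295 - I*sqrt(35)/2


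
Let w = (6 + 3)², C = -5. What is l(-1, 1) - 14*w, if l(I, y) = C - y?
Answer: -1140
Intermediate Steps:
l(I, y) = -5 - y
w = 81 (w = 9² = 81)
l(-1, 1) - 14*w = (-5 - 1*1) - 14*81 = (-5 - 1) - 1134 = -6 - 1134 = -1140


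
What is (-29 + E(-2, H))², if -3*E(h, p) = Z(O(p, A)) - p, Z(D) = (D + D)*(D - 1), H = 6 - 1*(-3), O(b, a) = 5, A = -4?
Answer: 13924/9 ≈ 1547.1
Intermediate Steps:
H = 9 (H = 6 + 3 = 9)
Z(D) = 2*D*(-1 + D) (Z(D) = (2*D)*(-1 + D) = 2*D*(-1 + D))
E(h, p) = -40/3 + p/3 (E(h, p) = -(2*5*(-1 + 5) - p)/3 = -(2*5*4 - p)/3 = -(40 - p)/3 = -40/3 + p/3)
(-29 + E(-2, H))² = (-29 + (-40/3 + (⅓)*9))² = (-29 + (-40/3 + 3))² = (-29 - 31/3)² = (-118/3)² = 13924/9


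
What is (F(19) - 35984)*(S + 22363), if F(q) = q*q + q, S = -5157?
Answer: -612602424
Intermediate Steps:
F(q) = q + q**2 (F(q) = q**2 + q = q + q**2)
(F(19) - 35984)*(S + 22363) = (19*(1 + 19) - 35984)*(-5157 + 22363) = (19*20 - 35984)*17206 = (380 - 35984)*17206 = -35604*17206 = -612602424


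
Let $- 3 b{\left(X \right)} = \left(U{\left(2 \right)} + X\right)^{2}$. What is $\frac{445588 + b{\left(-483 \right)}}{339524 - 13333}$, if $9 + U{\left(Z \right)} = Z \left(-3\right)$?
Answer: $\frac{362920}{326191} \approx 1.1126$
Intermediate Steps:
$U{\left(Z \right)} = -9 - 3 Z$ ($U{\left(Z \right)} = -9 + Z \left(-3\right) = -9 - 3 Z$)
$b{\left(X \right)} = - \frac{\left(-15 + X\right)^{2}}{3}$ ($b{\left(X \right)} = - \frac{\left(\left(-9 - 6\right) + X\right)^{2}}{3} = - \frac{\left(-15 + X\right)^{2}}{3}$)
$\frac{445588 + b{\left(-483 \right)}}{339524 - 13333} = \frac{445588 - \frac{\left(-15 - 483\right)^{2}}{3}}{339524 - 13333} = \frac{445588 - \frac{\left(-498\right)^{2}}{3}}{326191} = \left(445588 - 82668\right) \frac{1}{326191} = 362920 \cdot \frac{1}{326191} = \frac{362920}{326191}$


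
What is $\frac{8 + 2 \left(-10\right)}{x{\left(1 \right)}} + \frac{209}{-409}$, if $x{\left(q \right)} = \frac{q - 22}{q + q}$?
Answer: $\frac{1809}{2863} \approx 0.63186$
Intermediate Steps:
$x{\left(q \right)} = \frac{-22 + q}{2 q}$
$\frac{8 + 2 \left(-10\right)}{x{\left(1 \right)}} + \frac{209}{-409} = \frac{8 + 2 \left(-10\right)}{\frac{1}{2} \cdot 1^{-1} \left(-22 + 1\right)} + \frac{209}{-409} = \frac{8 - 20}{\frac{1}{2} \cdot 1 \left(-21\right)} + 209 \left(- \frac{1}{409}\right) = - \frac{12}{- \frac{21}{2}} - \frac{209}{409} = \left(-12\right) \left(- \frac{2}{21}\right) - \frac{209}{409} = \frac{8}{7} - \frac{209}{409} = \frac{1809}{2863}$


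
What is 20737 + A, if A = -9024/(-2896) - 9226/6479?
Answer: 24320243413/1172699 ≈ 20739.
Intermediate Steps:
A = 1984250/1172699 (A = -9024*(-1/2896) - 9226*1/6479 = 564/181 - 9226/6479 = 1984250/1172699 ≈ 1.6920)
20737 + A = 20737 + 1984250/1172699 = 24320243413/1172699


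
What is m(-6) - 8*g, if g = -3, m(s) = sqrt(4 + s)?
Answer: 24 + I*sqrt(2) ≈ 24.0 + 1.4142*I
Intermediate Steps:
m(-6) - 8*g = sqrt(4 - 6) - 8*(-3) = sqrt(-2) + 24 = I*sqrt(2) + 24 = 24 + I*sqrt(2)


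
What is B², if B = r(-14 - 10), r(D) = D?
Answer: 576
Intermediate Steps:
B = -24 (B = -14 - 10 = -24)
B² = (-24)² = 576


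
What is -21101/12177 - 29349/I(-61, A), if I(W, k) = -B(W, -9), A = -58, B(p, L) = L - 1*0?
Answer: -39730298/12177 ≈ -3262.7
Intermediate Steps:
B(p, L) = L (B(p, L) = L + 0 = L)
I(W, k) = 9 (I(W, k) = -1*(-9) = 9)
-21101/12177 - 29349/I(-61, A) = -21101/12177 - 29349/9 = -21101*1/12177 - 29349*1/9 = -21101/12177 - 3261 = -39730298/12177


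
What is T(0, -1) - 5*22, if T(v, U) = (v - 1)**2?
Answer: -109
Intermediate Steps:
T(v, U) = (-1 + v)**2
T(0, -1) - 5*22 = (-1 + 0)**2 - 5*22 = (-1)**2 - 110 = 1 - 110 = -109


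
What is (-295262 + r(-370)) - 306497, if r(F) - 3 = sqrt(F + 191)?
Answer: -601756 + I*sqrt(179) ≈ -6.0176e+5 + 13.379*I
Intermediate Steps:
r(F) = 3 + sqrt(191 + F) (r(F) = 3 + sqrt(F + 191) = 3 + sqrt(191 + F))
(-295262 + r(-370)) - 306497 = (-295262 + (3 + sqrt(191 - 370))) - 306497 = (-295262 + (3 + sqrt(-179))) - 306497 = (-295262 + (3 + I*sqrt(179))) - 306497 = (-295259 + I*sqrt(179)) - 306497 = -601756 + I*sqrt(179)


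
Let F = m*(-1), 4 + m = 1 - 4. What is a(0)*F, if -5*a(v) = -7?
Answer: 49/5 ≈ 9.8000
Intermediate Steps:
m = -7 (m = -4 + (1 - 4) = -4 - 3 = -7)
a(v) = 7/5 (a(v) = -⅕*(-7) = 7/5)
F = 7 (F = -7*(-1) = 7)
a(0)*F = (7/5)*7 = 49/5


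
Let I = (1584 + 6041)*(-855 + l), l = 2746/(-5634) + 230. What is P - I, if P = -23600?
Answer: 13368753550/2817 ≈ 4.7457e+6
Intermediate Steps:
l = 646537/2817 (l = 2746*(-1/5634) + 230 = -1373/2817 + 230 = 646537/2817 ≈ 229.51)
I = -13435234750/2817 (I = (1584 + 6041)*(-855 + 646537/2817) = 7625*(-1761998/2817) = -13435234750/2817 ≈ -4.7693e+6)
P - I = -23600 - 1*(-13435234750/2817) = -23600 + 13435234750/2817 = 13368753550/2817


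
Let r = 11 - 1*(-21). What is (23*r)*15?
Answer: 11040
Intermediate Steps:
r = 32 (r = 11 + 21 = 32)
(23*r)*15 = (23*32)*15 = 736*15 = 11040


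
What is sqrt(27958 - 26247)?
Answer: sqrt(1711) ≈ 41.364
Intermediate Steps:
sqrt(27958 - 26247) = sqrt(1711)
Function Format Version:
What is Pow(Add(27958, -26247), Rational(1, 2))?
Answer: Pow(1711, Rational(1, 2)) ≈ 41.364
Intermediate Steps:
Pow(Add(27958, -26247), Rational(1, 2)) = Pow(1711, Rational(1, 2))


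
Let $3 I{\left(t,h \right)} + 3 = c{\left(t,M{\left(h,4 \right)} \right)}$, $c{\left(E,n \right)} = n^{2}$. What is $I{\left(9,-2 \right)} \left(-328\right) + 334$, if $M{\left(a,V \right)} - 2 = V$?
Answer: $-3274$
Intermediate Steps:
$M{\left(a,V \right)} = 2 + V$
$I{\left(t,h \right)} = 11$ ($I{\left(t,h \right)} = -1 + \frac{\left(2 + 4\right)^{2}}{3} = -1 + \frac{6^{2}}{3} = -1 + \frac{1}{3} \cdot 36 = -1 + 12 = 11$)
$I{\left(9,-2 \right)} \left(-328\right) + 334 = 11 \left(-328\right) + 334 = -3608 + 334 = -3274$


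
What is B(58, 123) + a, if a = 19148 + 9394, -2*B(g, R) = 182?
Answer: 28451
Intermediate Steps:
B(g, R) = -91 (B(g, R) = -½*182 = -91)
a = 28542
B(58, 123) + a = -91 + 28542 = 28451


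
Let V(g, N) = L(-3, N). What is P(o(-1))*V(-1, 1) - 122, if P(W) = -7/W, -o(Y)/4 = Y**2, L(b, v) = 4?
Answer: -115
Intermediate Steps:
V(g, N) = 4
o(Y) = -4*Y**2
P(o(-1))*V(-1, 1) - 122 = -7/((-4*(-1)**2))*4 - 122 = -7/((-4*1))*4 - 122 = -7/(-4)*4 - 122 = -7*(-1/4)*4 - 122 = (7/4)*4 - 122 = 7 - 122 = -115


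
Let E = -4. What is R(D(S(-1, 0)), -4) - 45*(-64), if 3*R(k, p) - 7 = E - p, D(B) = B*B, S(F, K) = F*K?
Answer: 8647/3 ≈ 2882.3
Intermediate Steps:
D(B) = B²
R(k, p) = 1 - p/3 (R(k, p) = 7/3 + (-4 - p)/3 = 7/3 + (-4/3 - p/3) = 1 - p/3)
R(D(S(-1, 0)), -4) - 45*(-64) = (1 - ⅓*(-4)) - 45*(-64) = (1 + 4/3) + 2880 = 7/3 + 2880 = 8647/3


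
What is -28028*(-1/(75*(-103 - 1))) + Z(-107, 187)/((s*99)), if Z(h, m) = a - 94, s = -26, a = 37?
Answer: -12767/3575 ≈ -3.5712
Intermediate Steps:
Z(h, m) = -57 (Z(h, m) = 37 - 94 = -57)
-28028*(-1/(75*(-103 - 1))) + Z(-107, 187)/((s*99)) = -28028*(-1/(75*(-103 - 1))) - 57/((-26*99)) = -28028/((-75*(-104))) - 57/(-2574) = -28028/7800 - 57*(-1/2574) = -28028*1/7800 + 19/858 = -539/150 + 19/858 = -12767/3575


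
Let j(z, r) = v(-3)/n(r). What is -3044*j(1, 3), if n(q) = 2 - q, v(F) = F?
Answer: -9132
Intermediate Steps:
j(z, r) = -3/(2 - r)
-3044*j(1, 3) = -9132/(-2 + 3) = -9132/1 = -9132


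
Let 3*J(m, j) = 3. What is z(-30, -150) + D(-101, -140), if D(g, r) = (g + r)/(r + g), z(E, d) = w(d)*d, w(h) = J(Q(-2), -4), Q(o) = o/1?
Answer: -149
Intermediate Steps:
Q(o) = o (Q(o) = o*1 = o)
J(m, j) = 1 (J(m, j) = (⅓)*3 = 1)
w(h) = 1
z(E, d) = d (z(E, d) = 1*d = d)
D(g, r) = 1 (D(g, r) = (g + r)/(g + r) = 1)
z(-30, -150) + D(-101, -140) = -150 + 1 = -149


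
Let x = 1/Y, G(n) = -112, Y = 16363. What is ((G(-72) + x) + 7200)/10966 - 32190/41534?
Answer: -479456725695/3726361076686 ≈ -0.12867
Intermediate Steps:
x = 1/16363 ≈ 6.1114e-5
((G(-72) + x) + 7200)/10966 - 32190/41534 = ((-112 + 1/16363) + 7200)/10966 - 32190/41534 = (-1832655/16363 + 7200)*(1/10966) - 32190*1/41534 = (115980945/16363)*(1/10966) - 16095/20767 = 115980945/179436658 - 16095/20767 = -479456725695/3726361076686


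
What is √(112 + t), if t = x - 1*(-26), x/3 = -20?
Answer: √78 ≈ 8.8318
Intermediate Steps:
x = -60 (x = 3*(-20) = -60)
t = -34 (t = -60 - 1*(-26) = -60 + 26 = -34)
√(112 + t) = √(112 - 34) = √78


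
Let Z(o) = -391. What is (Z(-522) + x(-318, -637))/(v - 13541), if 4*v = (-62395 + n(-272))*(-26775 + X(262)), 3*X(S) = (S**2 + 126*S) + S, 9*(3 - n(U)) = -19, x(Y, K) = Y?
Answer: 76572/12126126265 ≈ 6.3146e-6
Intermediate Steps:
n(U) = 46/9 (n(U) = 3 - 1/9*(-19) = 3 + 19/9 = 46/9)
X(S) = S**2/3 + 127*S/3 (X(S) = ((S**2 + 126*S) + S)/3 = (S**2 + 127*S)/3 = S**2/3 + 127*S/3)
v = -12124663837/108 (v = ((-62395 + 46/9)*(-26775 + (1/3)*262*(127 + 262)))/4 = (-561509*(-26775 + (1/3)*262*389)/9)/4 = (-561509*(-26775 + 101918/3)/9)/4 = (-561509/9*21593/3)/4 = (1/4)*(-12124663837/27) = -12124663837/108 ≈ -1.1227e+8)
(Z(-522) + x(-318, -637))/(v - 13541) = (-391 - 318)/(-12124663837/108 - 13541) = -709/(-12126126265/108) = -709*(-108/12126126265) = 76572/12126126265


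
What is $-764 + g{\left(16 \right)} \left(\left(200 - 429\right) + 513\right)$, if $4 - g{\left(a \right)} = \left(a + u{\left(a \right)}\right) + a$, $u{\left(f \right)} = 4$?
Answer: $-9852$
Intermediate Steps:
$g{\left(a \right)} = - 2 a$ ($g{\left(a \right)} = 4 - \left(\left(a + 4\right) + a\right) = 4 - \left(\left(4 + a\right) + a\right) = 4 - \left(4 + 2 a\right) = - 2 a$)
$-764 + g{\left(16 \right)} \left(\left(200 - 429\right) + 513\right) = -764 + \left(-2\right) 16 \left(\left(200 - 429\right) + 513\right) = -764 - 32 \left(-229 + 513\right) = -764 - 9088 = -9852$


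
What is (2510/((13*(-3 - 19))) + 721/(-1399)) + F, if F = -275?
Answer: -56874523/200057 ≈ -284.29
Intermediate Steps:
(2510/((13*(-3 - 19))) + 721/(-1399)) + F = (2510/((13*(-3 - 19))) + 721/(-1399)) - 275 = (2510/((13*(-22))) + 721*(-1/1399)) - 275 = (2510/(-286) - 721/1399) - 275 = (2510*(-1/286) - 721/1399) - 275 = (-1255/143 - 721/1399) - 275 = -1858848/200057 - 275 = -56874523/200057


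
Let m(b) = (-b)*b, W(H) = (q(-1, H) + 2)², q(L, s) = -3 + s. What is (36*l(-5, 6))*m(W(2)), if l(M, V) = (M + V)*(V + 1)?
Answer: -252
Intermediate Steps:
W(H) = (-1 + H)² (W(H) = ((-3 + H) + 2)² = (-1 + H)²)
m(b) = -b²
l(M, V) = (1 + V)*(M + V) (l(M, V) = (M + V)*(1 + V) = (1 + V)*(M + V))
(36*l(-5, 6))*m(W(2)) = (36*(-5 + 6 + 6² - 5*6))*(-((-1 + 2)²)²) = (36*(-5 + 6 + 36 - 30))*(-(1²)²) = (36*7)*(-1*1²) = 252*(-1*1) = 252*(-1) = -252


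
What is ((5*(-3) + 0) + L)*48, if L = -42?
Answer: -2736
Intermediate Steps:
((5*(-3) + 0) + L)*48 = ((5*(-3) + 0) - 42)*48 = ((-15 + 0) - 42)*48 = (-15 - 42)*48 = -57*48 = -2736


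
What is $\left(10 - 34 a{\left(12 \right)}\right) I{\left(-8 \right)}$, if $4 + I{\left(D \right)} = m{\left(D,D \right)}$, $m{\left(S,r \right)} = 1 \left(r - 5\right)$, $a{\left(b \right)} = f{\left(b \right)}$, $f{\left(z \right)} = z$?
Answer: $6766$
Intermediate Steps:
$a{\left(b \right)} = b$
$m{\left(S,r \right)} = -5 + r$ ($m{\left(S,r \right)} = 1 \left(-5 + r\right) = -5 + r$)
$I{\left(D \right)} = -9 + D$ ($I{\left(D \right)} = -4 + \left(-5 + D\right) = -9 + D$)
$\left(10 - 34 a{\left(12 \right)}\right) I{\left(-8 \right)} = \left(10 - 408\right) \left(-9 - 8\right) = \left(10 - 408\right) \left(-17\right) = \left(-398\right) \left(-17\right) = 6766$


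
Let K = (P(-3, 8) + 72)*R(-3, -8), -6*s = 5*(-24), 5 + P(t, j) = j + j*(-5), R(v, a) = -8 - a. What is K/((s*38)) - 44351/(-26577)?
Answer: 44351/26577 ≈ 1.6688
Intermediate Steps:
P(t, j) = -5 - 4*j (P(t, j) = -5 + (j + j*(-5)) = -5 + (j - 5*j) = -5 - 4*j)
s = 20 (s = -5*(-24)/6 = -1/6*(-120) = 20)
K = 0 (K = ((-5 - 4*8) + 72)*(-8 - 1*(-8)) = ((-5 - 32) + 72)*(-8 + 8) = (-37 + 72)*0 = 35*0 = 0)
K/((s*38)) - 44351/(-26577) = 0/((20*38)) - 44351/(-26577) = 0/760 - 44351*(-1/26577) = 0*(1/760) + 44351/26577 = 0 + 44351/26577 = 44351/26577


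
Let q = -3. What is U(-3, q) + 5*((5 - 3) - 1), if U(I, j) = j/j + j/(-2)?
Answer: 15/2 ≈ 7.5000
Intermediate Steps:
U(I, j) = 1 - j/2 (U(I, j) = 1 + j*(-1/2) = 1 - j/2)
U(-3, q) + 5*((5 - 3) - 1) = (1 - 1/2*(-3)) + 5*((5 - 3) - 1) = (1 + 3/2) + 5*(2 - 1) = 5/2 + 5*1 = 5/2 + 5 = 15/2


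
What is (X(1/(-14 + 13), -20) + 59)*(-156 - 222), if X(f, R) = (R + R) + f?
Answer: -6804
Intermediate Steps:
X(f, R) = f + 2*R (X(f, R) = 2*R + f = f + 2*R)
(X(1/(-14 + 13), -20) + 59)*(-156 - 222) = ((1/(-14 + 13) + 2*(-20)) + 59)*(-156 - 222) = ((1/(-1) - 40) + 59)*(-378) = ((-1 - 40) + 59)*(-378) = (-41 + 59)*(-378) = 18*(-378) = -6804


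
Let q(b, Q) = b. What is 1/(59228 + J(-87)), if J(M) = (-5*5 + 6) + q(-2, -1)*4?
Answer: 1/59201 ≈ 1.6892e-5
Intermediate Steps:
J(M) = -27 (J(M) = (-5*5 + 6) - 2*4 = (-25 + 6) - 8 = -19 - 8 = -27)
1/(59228 + J(-87)) = 1/(59228 - 27) = 1/59201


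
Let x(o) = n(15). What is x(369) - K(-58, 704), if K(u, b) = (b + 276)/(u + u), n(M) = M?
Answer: 680/29 ≈ 23.448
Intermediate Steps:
x(o) = 15
K(u, b) = (276 + b)/(2*u) (K(u, b) = (276 + b)/((2*u)) = (276 + b)*(1/(2*u)) = (276 + b)/(2*u))
x(369) - K(-58, 704) = 15 - (276 + 704)/(2*(-58)) = 15 - (-1)*980/(2*58) = 15 - 1*(-245/29) = 15 + 245/29 = 680/29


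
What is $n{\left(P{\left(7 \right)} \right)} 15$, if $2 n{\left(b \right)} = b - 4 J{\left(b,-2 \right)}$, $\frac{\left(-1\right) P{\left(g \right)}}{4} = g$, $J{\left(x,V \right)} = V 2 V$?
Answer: $-450$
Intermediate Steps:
$J{\left(x,V \right)} = 2 V^{2}$ ($J{\left(x,V \right)} = 2 V V = 2 V^{2}$)
$P{\left(g \right)} = - 4 g$
$n{\left(b \right)} = -16 + \frac{b}{2}$ ($n{\left(b \right)} = \frac{b - 4 \cdot 2 \left(-2\right)^{2}}{2} = \frac{b - 4 \cdot 2 \cdot 4}{2} = \frac{b - 32}{2} = \frac{-32 + b}{2} = -16 + \frac{b}{2}$)
$n{\left(P{\left(7 \right)} \right)} 15 = \left(-16 + \frac{\left(-4\right) 7}{2}\right) 15 = \left(-16 + \frac{1}{2} \left(-28\right)\right) 15 = \left(-16 - 14\right) 15 = \left(-30\right) 15 = -450$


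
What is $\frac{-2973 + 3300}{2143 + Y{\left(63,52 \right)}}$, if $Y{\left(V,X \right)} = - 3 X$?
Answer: $\frac{327}{1987} \approx 0.16457$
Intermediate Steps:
$\frac{-2973 + 3300}{2143 + Y{\left(63,52 \right)}} = \frac{-2973 + 3300}{2143 - 156} = \frac{327}{2143 - 156} = \frac{327}{1987}$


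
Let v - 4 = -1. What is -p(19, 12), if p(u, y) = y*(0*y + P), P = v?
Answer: -36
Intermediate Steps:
v = 3 (v = 4 - 1 = 3)
P = 3
p(u, y) = 3*y (p(u, y) = y*(0*y + 3) = y*(0 + 3) = y*3 = 3*y)
-p(19, 12) = -3*12 = -1*36 = -36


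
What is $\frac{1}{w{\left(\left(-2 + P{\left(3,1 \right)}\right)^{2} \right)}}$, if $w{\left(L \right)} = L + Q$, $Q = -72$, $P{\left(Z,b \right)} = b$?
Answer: $- \frac{1}{71} \approx -0.014085$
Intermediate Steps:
$w{\left(L \right)} = -72 + L$ ($w{\left(L \right)} = L - 72 = -72 + L$)
$\frac{1}{w{\left(\left(-2 + P{\left(3,1 \right)}\right)^{2} \right)}} = \frac{1}{-72 + \left(-2 + 1\right)^{2}} = \frac{1}{-72 + \left(-1\right)^{2}} = \frac{1}{-72 + 1} = \frac{1}{-71} = - \frac{1}{71}$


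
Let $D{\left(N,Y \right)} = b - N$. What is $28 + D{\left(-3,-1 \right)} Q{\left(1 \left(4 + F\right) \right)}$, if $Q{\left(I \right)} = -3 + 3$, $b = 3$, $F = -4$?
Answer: $28$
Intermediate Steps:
$D{\left(N,Y \right)} = 3 - N$
$Q{\left(I \right)} = 0$
$28 + D{\left(-3,-1 \right)} Q{\left(1 \left(4 + F\right) \right)} = 28 + \left(3 - -3\right) 0 = 28 + \left(3 + 3\right) 0 = 28 + 6 \cdot 0 = 28 + 0 = 28$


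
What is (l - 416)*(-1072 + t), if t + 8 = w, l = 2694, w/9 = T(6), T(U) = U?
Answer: -2337228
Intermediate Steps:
w = 54 (w = 9*6 = 54)
t = 46 (t = -8 + 54 = 46)
(l - 416)*(-1072 + t) = (2694 - 416)*(-1072 + 46) = 2278*(-1026) = -2337228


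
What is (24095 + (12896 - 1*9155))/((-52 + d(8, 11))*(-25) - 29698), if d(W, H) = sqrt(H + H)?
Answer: -395243364/403216327 + 347950*sqrt(22)/403216327 ≈ -0.97618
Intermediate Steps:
d(W, H) = sqrt(2)*sqrt(H) (d(W, H) = sqrt(2*H) = sqrt(2)*sqrt(H))
(24095 + (12896 - 1*9155))/((-52 + d(8, 11))*(-25) - 29698) = (24095 + (12896 - 1*9155))/((-52 + sqrt(2)*sqrt(11))*(-25) - 29698) = (24095 + (12896 - 9155))/((-52 + sqrt(22))*(-25) - 29698) = (24095 + 3741)/((1300 - 25*sqrt(22)) - 29698) = 27836/(-28398 - 25*sqrt(22))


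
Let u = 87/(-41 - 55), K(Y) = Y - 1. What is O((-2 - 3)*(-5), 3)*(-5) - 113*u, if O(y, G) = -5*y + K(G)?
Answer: 22957/32 ≈ 717.41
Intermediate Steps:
K(Y) = -1 + Y
u = -29/32 (u = 87/(-96) = 87*(-1/96) = -29/32 ≈ -0.90625)
O(y, G) = -1 + G - 5*y (O(y, G) = -5*y + (-1 + G) = -1 + G - 5*y)
O((-2 - 3)*(-5), 3)*(-5) - 113*u = (-1 + 3 - 5*(-2 - 3)*(-5))*(-5) - 113*(-29/32) = (-1 + 3 - (-25)*(-5))*(-5) + 3277/32 = (-1 + 3 - 5*25)*(-5) + 3277/32 = (-1 + 3 - 125)*(-5) + 3277/32 = -123*(-5) + 3277/32 = 615 + 3277/32 = 22957/32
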